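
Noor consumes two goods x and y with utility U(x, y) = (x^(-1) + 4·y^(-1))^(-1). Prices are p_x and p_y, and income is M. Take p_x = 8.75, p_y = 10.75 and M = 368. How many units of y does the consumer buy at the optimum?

y* = 23.5908

MU_x ∝ x^(-2), MU_y ∝ 4·y^(-2), so MRS = (1/4)·(y/x)^(2) = p_x/p_y.
Solve for the ratio: y/x = [4·p_x/p_y]^(0.5).
Substitute y = (y/x)·x into the budget: x* = M/(p_x + p_y·(y/x)).
Numerically y/x = 1.804387, so x* = 368/(8.75 + 10.75·1.804387) = 13.0741 and y* = 1.804387·13.0741 = 23.5908.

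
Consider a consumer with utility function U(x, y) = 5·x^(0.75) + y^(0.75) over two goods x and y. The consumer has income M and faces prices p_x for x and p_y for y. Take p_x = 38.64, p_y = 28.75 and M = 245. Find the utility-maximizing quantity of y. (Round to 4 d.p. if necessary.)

y* = 0.033

MU_x ∝ 5·x^(-0.25), MU_y ∝ y^(-0.25), so MRS = 5·(y/x)^(0.25) = p_x/p_y.
Hence y/x = ((1/5)·p_x/p_y)^(1/(0.25)), i.e. raised to the 4 power.
With the ratio pinned down, the budget gives x* = M/(p_x + p_y·(y/x)) and y* = (y/x)·x*.
Numerically y/x = 0.005221, so x* = 245/(38.64 + 28.75·0.005221) = 6.316 and y* = 0.005221·6.316 = 0.033.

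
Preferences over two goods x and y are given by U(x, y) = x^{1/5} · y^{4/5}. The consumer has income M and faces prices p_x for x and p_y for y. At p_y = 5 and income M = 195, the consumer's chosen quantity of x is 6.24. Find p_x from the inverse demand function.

Tangency: MRS = (1/4)·y/x = p_x/p_y.
So 0.2·p_y·y = 0.8·p_x·x; combined with the budget, a share 0.2 of income goes to x.
Demand: x*(p_x,p_y,M) = 0.2·M/p_x and y* = 0.8·M/p_y.
Set x* = 6.24 in the demand function and solve for p_x: p_x = 6.25.

p_x = 6.25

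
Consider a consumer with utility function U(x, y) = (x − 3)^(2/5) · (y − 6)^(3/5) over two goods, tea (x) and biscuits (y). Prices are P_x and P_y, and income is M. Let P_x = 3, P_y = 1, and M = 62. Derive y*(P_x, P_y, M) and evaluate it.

This is Cobb-Douglas in (x−3, y−6): tangency gives 0.4·P_y·(y−6) = 0.6·P_x·(x−3).
After buying the subsistence bundle (3, 6), a share 0.4 of the remaining income goes to x: x* = 3 + 0.4·(M − 3P_x − 6P_y)/P_x.
Discretionary income = 62 − 3·3 − 6·1 = 47; y* = 6 + 0.6·47/1 = 34.2.

y* = 34.2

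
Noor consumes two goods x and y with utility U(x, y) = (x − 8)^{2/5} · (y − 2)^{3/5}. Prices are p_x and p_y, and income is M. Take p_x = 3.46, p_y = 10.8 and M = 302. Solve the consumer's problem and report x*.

MRS = (2/3)·(y−2)/(x−8). Tangency with p_x/p_y gives y−2 = (3/2)·(p_x/p_y)·(x−8).
After buying the subsistence bundle (8, 2), a share 0.4 of the remaining income goes to x: x* = 8 + 0.4·(M − 8p_x − 2p_y)/p_x.
Discretionary income = 302 − 8·3.46 − 2·10.8 = 252.72; x* = 8 + 0.4·252.72/3.46 = 37.2162.

x* = 37.2162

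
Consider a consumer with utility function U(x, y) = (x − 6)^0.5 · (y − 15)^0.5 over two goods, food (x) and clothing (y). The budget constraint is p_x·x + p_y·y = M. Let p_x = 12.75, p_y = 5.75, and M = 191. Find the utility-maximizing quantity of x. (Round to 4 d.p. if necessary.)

MRS = (y−15)/(x−6). Tangency with p_x/p_y gives y−15 = (p_x/p_y)·(x−6).
Substituting into the budget: x* = 6 + 0.5·(M − 6·p_x − 15·p_y)/p_x, and y* = 15 + 0.5·(…)/p_y.
Discretionary income = 191 − 6·12.75 − 15·5.75 = 28.25; x* = 6 + 0.5·28.25/12.75 = 7.1078.

x* = 7.1078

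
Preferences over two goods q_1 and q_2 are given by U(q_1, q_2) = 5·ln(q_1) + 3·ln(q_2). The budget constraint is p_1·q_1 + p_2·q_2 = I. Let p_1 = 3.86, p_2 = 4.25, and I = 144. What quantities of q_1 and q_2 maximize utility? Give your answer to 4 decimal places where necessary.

q_1* = 23.3161, q_2* = 12.7059

Demand: q_1*(p_1,p_2,I) = 0.625·I/p_1 and q_2* = 0.375·I/p_2.
At p_1=3.86, p_2=4.25, I=144: q_1* = 0.625·144/3.86 = 23.3161, q_2* = 12.7059.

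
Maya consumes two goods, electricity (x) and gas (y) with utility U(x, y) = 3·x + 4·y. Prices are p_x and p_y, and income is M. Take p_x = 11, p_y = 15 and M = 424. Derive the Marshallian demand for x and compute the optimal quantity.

x* = 38.5455

Perfect substitutes: compare marginal utility per dollar. 3/p_x vs 4/p_y → 0.2727 vs 0.2667.
x gives more utility per dollar, so spend all income on x: x* = M/p_x, y* = 0.
Numerically: x* = 38.5455, y* = 0.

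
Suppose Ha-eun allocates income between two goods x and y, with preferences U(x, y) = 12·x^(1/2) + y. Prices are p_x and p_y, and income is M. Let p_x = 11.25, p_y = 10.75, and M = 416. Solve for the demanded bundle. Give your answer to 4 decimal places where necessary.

MU_x = 6/√x, MU_y = 1. Tangency: 6/√x = p_x/p_y.
Solve: √x = 6·p_y/p_x, so x*(p_x,p_y) = (6·p_y/p_x)², and y* = (M − p_x·x*)/p_y.
Plugging in: x* = (6·10.75/11.25)² = 32.8711, y* = 4.2977.

x* = 32.8711, y* = 4.2977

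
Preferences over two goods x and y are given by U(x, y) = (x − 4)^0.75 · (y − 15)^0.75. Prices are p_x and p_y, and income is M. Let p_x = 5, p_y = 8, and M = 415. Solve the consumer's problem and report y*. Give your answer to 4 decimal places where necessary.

y* = 32.1875

After buying the subsistence bundle (4, 15), a share 0.5 of the remaining income goes to x: x* = 4 + 0.5·(M − 4p_x − 15p_y)/p_x.
Discretionary income = 415 − 4·5 − 15·8 = 275; y* = 15 + 0.5·275/8 = 32.1875.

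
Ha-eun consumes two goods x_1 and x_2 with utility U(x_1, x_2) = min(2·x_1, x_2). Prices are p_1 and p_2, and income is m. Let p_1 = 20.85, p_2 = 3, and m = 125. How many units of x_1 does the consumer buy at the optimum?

x_1* = 4.6555

With perfect complements, no substitution: consume in ratio x_1:x_2 = 1:2.
Budget: p_1·x_1 + p_2·2·x_1 = m, so (p_1 + 2·p_2)·x_1 = m.
Demand: x_1*(p_1,p_2,m) = m/(p_1 + 2·p_2), x_2* = 2·m/(p_1 + 2·p_2).
Here 20.85 + 2·3 = 26.85, giving x_1* = 4.6555.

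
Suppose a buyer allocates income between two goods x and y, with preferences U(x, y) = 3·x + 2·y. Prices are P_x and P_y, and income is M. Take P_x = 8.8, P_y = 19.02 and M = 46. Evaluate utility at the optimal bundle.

Linear utility — the consumer picks whichever good has higher MU/price: 3/8.8 = 0.3409 vs 2/19.02 = 0.1052.
x gives more utility per dollar, so spend all income on x: x* = M/P_x, y* = 0.
Numerically: x* = 5.2273, y* = 0.
Utility at the optimum: U(5.2273, 0) = 15.6818.

V = 15.6818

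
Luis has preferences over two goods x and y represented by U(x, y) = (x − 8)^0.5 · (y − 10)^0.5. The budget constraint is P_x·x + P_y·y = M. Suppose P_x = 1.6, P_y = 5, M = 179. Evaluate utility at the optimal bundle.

This is Cobb-Douglas in (x−8, y−10): tangency gives 0.5·P_y·(y−10) = 0.5·P_x·(x−8).
After buying the subsistence bundle (8, 10), a share 0.5 of the remaining income goes to x: x* = 8 + 0.5·(M − 8P_x − 10P_y)/P_x.
Discretionary income = 179 − 8·1.6 − 10·5 = 116.2; x* = 8 + 0.5·116.2/1.6 = 44.3125; y* = 10 + 0.5·116.2/5 = 21.62.
Utility at the optimum: U(44.3125, 21.62) = 20.5415.

V = 20.5415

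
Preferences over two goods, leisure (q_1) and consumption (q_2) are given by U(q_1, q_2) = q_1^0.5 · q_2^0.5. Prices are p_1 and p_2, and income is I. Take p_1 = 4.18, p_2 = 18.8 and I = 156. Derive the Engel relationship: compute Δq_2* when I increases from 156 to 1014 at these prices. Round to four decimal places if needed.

The MRS is q_2/q_1. Set MRS = p_1/p_2.
Rearranging, p_2·q_2 = p_1·q_1. Substituting into the budget gives p_1·q_1·(1 + 1) = I.
Demand: q_1*(p_1,p_2,I) = 0.5·I/p_1 and q_2* = 0.5·I/p_2.
At p_1=4.18, p_2=18.8, I=156: q_2* = 0.5·156/18.8 = 4.1489.
At I' = 1014: q_2* = 26.9681. Change: 26.9681 − 4.1489 = 22.8191.

Δq_2* = 22.8191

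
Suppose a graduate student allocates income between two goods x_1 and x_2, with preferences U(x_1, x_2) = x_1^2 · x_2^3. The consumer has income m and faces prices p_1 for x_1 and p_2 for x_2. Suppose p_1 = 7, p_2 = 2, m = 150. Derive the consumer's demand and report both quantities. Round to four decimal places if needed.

x_1* = 8.5714, x_2* = 45

The MRS is (2/3)·x_2/x_1. Set MRS = p_1/p_2.
Rearranging, p_2·x_2 = (3/2)·p_1·x_1. Substituting into the budget gives p_1·x_1·(1 + (3/2)) = m.
Demand: x_1*(p_1,p_2,m) = 0.4·m/p_1 and x_2* = 0.6·m/p_2.
At p_1=7, p_2=2, m=150: x_1* = 0.4·150/7 = 8.5714, x_2* = 45.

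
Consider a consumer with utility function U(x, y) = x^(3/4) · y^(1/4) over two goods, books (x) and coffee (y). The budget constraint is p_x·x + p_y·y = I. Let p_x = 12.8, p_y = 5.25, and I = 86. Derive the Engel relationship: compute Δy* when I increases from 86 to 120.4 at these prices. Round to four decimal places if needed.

MU_x/MU_y = (0.75·y)/(0.25·x); tangency sets this equal to p_x/p_y.
So 0.75·p_y·y = 0.25·p_x·x; combined with the budget, a share 0.75 of income goes to x.
Demand: x*(p_x,p_y,I) = 0.75·I/p_x and y* = 0.25·I/p_y.
At p_x=12.8, p_y=5.25, I=86: y* = 0.25·86/5.25 = 4.0952.
At I' = 120.4: y* = 5.7333. Change: 5.7333 − 4.0952 = 1.6381.

Δy* = 1.6381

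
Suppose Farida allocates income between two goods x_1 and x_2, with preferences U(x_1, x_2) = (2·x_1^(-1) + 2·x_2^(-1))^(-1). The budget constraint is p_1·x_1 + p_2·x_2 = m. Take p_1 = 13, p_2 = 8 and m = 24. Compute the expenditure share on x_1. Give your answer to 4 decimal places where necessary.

share on x_1 = 0.5604

MU_x_1 ∝ 2·x_1^(-2), MU_x_2 ∝ 2·x_2^(-2), so MRS = (x_2/x_1)^(2) = p_1/p_2.
Hence x_2/x_1 = (p_1/p_2)^(1/(2)), i.e. raised to the 0.5 power.
With the ratio pinned down, the budget gives x_1* = m/(p_1 + p_2·(x_2/x_1)) and x_2* = (x_2/x_1)·x_1*.
Numerically x_2/x_1 = 1.274755, so x_1* = 24/(13 + 8·1.274755) = 1.0346 and x_2* = 1.274755·1.0346 = 1.3188.
Expenditure on x_1: 13·1.0346 = 13.4494; share = 0.5604.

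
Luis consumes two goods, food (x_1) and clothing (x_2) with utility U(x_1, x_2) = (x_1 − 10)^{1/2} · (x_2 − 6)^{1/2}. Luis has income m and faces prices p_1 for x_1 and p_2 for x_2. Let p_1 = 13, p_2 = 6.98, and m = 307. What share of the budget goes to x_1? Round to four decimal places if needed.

MRS = (x_2−6)/(x_1−10). Tangency with p_1/p_2 gives x_2−6 = (p_1/p_2)·(x_1−10).
After buying the subsistence bundle (10, 6), a share 0.5 of the remaining income goes to x_1: x_1* = 10 + 0.5·(m − 10p_1 − 6p_2)/p_1.
Discretionary income = 307 − 10·13 − 6·6.98 = 135.12; x_1* = 10 + 0.5·135.12/13 = 15.1969; x_2* = 6 + 0.5·135.12/6.98 = 15.6791.
Expenditure on x_1: 13·15.1969 = 197.56; share = 0.6435.

share on x_1 = 0.6435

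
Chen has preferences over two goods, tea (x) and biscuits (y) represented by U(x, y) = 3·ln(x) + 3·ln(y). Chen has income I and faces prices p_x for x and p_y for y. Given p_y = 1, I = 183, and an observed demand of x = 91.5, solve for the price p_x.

p_x = 1

MU_x/MU_y = (3·y)/(3·x); tangency sets this equal to p_x/p_y.
Rearranging, p_y·y = p_x·x. Substituting into the budget gives p_x·x·(1 + 1) = I.
Demand: x*(p_x,p_y,I) = 0.5·I/p_x and y* = 0.5·I/p_y.
Set x* = 91.5 in the demand function and solve for p_x: p_x = 1.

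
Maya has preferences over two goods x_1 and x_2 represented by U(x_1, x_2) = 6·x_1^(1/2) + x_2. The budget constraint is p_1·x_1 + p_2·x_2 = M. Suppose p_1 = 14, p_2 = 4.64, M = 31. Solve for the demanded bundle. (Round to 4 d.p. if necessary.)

Plugging in: x_1* = (3·4.64/14)² = 0.9886, x_2* = 3.6982.

x_1* = 0.9886, x_2* = 3.6982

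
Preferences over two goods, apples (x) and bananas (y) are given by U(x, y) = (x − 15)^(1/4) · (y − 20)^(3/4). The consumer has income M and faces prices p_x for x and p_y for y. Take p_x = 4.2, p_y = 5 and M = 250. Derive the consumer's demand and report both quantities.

x* = 20.1786, y* = 33.05

After buying the subsistence bundle (15, 20), a share 0.25 of the remaining income goes to x: x* = 15 + 0.25·(M − 15p_x − 20p_y)/p_x.
Discretionary income = 250 − 15·4.2 − 20·5 = 87; x* = 15 + 0.25·87/4.2 = 20.1786; y* = 20 + 0.75·87/5 = 33.05.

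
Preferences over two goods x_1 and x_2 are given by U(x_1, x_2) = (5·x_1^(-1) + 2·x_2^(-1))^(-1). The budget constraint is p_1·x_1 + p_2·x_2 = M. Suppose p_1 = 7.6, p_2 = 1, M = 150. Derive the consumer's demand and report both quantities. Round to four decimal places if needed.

From the CES first-order condition, (5/2)·(x_2/x_1)^(2) = p_1/p_2.
Hence x_2/x_1 = ((2/5)·p_1/p_2)^(1/(2)), i.e. raised to the 0.5 power.
With the ratio pinned down, the budget gives x_1* = M/(p_1 + p_2·(x_2/x_1)) and x_2* = (x_2/x_1)·x_1*.
Numerically x_2/x_1 = 1.74356, so x_1* = 150/(7.6 + 1·1.74356) = 16.0538 and x_2* = 1.74356·16.0538 = 27.9908.

x_1* = 16.0538, x_2* = 27.9908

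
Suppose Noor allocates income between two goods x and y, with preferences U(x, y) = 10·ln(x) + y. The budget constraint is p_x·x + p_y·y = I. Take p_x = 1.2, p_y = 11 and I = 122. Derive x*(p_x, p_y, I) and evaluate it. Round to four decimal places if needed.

Set MRS = p_x/p_y: (10/x)/1 = p_x/p_y.
So x*(p_x,p_y) = 10·p_y/p_x, independent of income; and y* = (I − 10·p_y)/p_y.
At the given prices: x* = 10·11/1.2 = 91.6667.

x* = 91.6667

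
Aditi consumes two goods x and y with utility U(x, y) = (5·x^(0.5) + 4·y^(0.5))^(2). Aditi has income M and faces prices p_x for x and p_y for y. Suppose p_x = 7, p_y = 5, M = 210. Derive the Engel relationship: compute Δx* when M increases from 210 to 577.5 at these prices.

From the CES first-order condition, (5/4)·(y/x)^(0.5) = p_x/p_y.
Solve for the ratio: y/x = [(4/5)·p_x/p_y]^(2).
With the ratio pinned down, the budget gives x* = M/(p_x + p_y·(y/x)) and y* = (y/x)·x*.
Numerically y/x = 1.2544, so x* = 210/(7 + 5·1.2544) = 15.8228.
At M' = 577.5: x* = 43.5127. Change: 43.5127 − 15.8228 = 27.6899.

Δx* = 27.6899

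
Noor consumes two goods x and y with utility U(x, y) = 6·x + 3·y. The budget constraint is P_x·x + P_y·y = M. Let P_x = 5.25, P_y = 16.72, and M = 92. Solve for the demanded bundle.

x* = 17.5238, y* = 0

Perfect substitutes: compare marginal utility per dollar. 6/P_x vs 3/P_y → 1.1429 vs 0.1794.
x gives more utility per dollar, so spend all income on x: x* = M/P_x, y* = 0.
Numerically: x* = 17.5238, y* = 0.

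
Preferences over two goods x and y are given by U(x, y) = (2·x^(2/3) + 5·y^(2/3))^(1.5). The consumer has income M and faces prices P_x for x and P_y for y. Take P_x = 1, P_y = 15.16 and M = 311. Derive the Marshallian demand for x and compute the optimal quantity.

MRS = MU_x/MU_y = (2/5)·(y/x)^(1/3). Set equal to P_x/P_y.
Hence y/x = ((5/2)·P_x/P_y)^(1/(1/3)), i.e. raised to the 3 power.
With the ratio pinned down, the budget gives x* = M/(P_x + P_y·(y/x)) and y* = (y/x)·x*.
Numerically y/x = 0.004485, so x* = 311/(1 + 15.16·0.004485) = 291.2022.

x* = 291.2022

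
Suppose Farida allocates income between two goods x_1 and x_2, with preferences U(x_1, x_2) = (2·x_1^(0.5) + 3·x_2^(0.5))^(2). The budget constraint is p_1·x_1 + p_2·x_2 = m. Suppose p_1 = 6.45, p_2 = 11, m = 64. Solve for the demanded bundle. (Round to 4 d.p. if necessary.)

x_1* = 4.2782, x_2* = 3.3096

Numerically x_2/x_1 = 0.7736, so x_1* = 64/(6.45 + 11·0.7736) = 4.2782 and x_2* = 0.7736·4.2782 = 3.3096.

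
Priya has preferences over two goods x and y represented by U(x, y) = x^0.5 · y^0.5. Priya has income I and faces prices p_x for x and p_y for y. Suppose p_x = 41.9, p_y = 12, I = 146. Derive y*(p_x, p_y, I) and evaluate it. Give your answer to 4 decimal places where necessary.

Tangency: MRS = y/x = p_x/p_y.
So 0.5·p_y·y = 0.5·p_x·x; combined with the budget, a share 0.5 of income goes to x.
Demand: x*(p_x,p_y,I) = 0.5·I/p_x and y* = 0.5·I/p_y.
At p_x=41.9, p_y=12, I=146: y* = 0.5·146/12 = 6.0833.

y* = 6.0833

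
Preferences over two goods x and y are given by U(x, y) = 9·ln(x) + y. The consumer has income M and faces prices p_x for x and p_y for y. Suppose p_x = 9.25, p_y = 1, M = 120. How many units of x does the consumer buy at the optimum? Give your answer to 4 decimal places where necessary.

x* = 0.973

MU_x = 9/x, MU_y = 1. Tangency: 9/x = p_x/p_y.
So x*(p_x,p_y) = 9·p_y/p_x, independent of income; and y* = (M − 9·p_y)/p_y.
At the given prices: x* = 9·1/9.25 = 0.973.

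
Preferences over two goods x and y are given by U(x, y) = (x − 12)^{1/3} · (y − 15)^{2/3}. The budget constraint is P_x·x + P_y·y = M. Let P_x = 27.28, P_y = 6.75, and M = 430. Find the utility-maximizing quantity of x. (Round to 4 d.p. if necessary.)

x* = 12.017

Let x' = x−12, y' = y−15. MRS = (1/2)·y'/x' = P_x/P_y.
After buying the subsistence bundle (12, 15), a share 1/3 of the remaining income goes to x: x* = 12 + 1/3·(M − 12P_x − 15P_y)/P_x.
Discretionary income = 430 − 12·27.28 − 15·6.75 = 1.39; x* = 12 + 1/3·1.39/27.28 = 12.017.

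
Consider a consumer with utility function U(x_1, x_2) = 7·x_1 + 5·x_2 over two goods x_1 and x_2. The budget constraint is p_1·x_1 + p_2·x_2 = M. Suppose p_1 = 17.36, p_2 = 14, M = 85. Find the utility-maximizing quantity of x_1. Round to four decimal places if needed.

x_1* = 4.8963

x_1 gives more utility per dollar, so spend all income on x_1: x_1* = M/p_1, x_2* = 0.
Numerically: x_1* = 4.8963, x_2* = 0.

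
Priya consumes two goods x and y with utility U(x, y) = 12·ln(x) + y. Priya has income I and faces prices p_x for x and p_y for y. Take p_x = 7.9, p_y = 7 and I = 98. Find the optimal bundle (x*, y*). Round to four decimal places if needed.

So x*(p_x,p_y) = 12·p_y/p_x, independent of income; and y* = (I − 12·p_y)/p_y.
At the given prices: x* = 12·7/7.9 = 10.6329, and y* = 2.

x* = 10.6329, y* = 2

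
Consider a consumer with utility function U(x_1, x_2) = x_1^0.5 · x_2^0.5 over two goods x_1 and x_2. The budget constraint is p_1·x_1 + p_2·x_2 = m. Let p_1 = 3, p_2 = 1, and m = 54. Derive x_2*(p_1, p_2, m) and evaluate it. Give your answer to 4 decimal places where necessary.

MU_x_1/MU_x_2 = (0.5·x_2)/(0.5·x_1); tangency sets this equal to p_1/p_2.
So 0.5·p_2·x_2 = 0.5·p_1·x_1; combined with the budget, a share 0.5 of income goes to x_1.
Demand: x_1*(p_1,p_2,m) = 0.5·m/p_1 and x_2* = 0.5·m/p_2.
At p_1=3, p_2=1, m=54: x_2* = 0.5·54/1 = 27.

x_2* = 27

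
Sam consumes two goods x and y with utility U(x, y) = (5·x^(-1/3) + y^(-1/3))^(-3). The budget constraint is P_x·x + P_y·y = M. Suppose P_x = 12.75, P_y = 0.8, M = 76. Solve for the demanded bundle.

MRS = MU_x/MU_y = 5·(y/x)^(4/3). Set equal to P_x/P_y.
Solve for the ratio: y/x = [(1/5)·P_x/P_y]^(0.75).
With the ratio pinned down, the budget gives x* = M/(P_x + P_y·(y/x)) and y* = (y/x)·x*.
Numerically y/x = 2.385545, so x* = 76/(12.75 + 0.8·2.385545) = 5.1847 and y* = 2.385545·5.1847 = 12.3684.

x* = 5.1847, y* = 12.3684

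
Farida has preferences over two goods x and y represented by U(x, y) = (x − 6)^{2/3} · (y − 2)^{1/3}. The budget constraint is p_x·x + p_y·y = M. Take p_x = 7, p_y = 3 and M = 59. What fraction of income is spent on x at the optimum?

share on x = 0.8362

Substituting into the budget: x* = 6 + 2/3·(M − 6·p_x − 2·p_y)/p_x, and y* = 2 + 1/3·(…)/p_y.
Discretionary income = 59 − 6·7 − 2·3 = 11; x* = 6 + 2/3·11/7 = 7.0476; y* = 2 + 1/3·11/3 = 3.2222.
Expenditure on x: 7·7.0476 = 49.3333; share = 0.8362.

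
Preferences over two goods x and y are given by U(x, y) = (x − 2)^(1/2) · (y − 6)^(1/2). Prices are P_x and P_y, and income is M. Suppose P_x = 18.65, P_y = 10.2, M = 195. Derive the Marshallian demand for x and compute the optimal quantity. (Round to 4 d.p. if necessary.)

x* = 4.5871

Let x' = x−2, y' = y−6. MRS = y'/x' = P_x/P_y.
Substituting into the budget: x* = 2 + 0.5·(M − 2·P_x − 6·P_y)/P_x, and y* = 6 + 0.5·(…)/P_y.
Discretionary income = 195 − 2·18.65 − 6·10.2 = 96.5; x* = 2 + 0.5·96.5/18.65 = 4.5871.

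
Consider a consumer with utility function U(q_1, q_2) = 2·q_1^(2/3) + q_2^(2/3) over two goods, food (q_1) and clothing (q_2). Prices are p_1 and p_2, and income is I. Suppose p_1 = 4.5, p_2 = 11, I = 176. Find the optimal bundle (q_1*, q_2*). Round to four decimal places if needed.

With the ratio pinned down, the budget gives q_1* = I/(p_1 + p_2·(q_2/q_1)) and q_2* = (q_2/q_1)·q_1*.
Numerically q_2/q_1 = 0.008558, so q_1* = 176/(4.5 + 11·0.008558) = 38.3097 and q_2* = 0.008558·38.3097 = 0.3279.

q_1* = 38.3097, q_2* = 0.3279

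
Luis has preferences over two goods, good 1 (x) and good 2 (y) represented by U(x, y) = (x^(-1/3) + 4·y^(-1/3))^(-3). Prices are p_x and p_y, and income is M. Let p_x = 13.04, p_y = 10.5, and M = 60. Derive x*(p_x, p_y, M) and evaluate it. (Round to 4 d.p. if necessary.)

MRS = MU_x/MU_y = (1/4)·(y/x)^(4/3). Set equal to p_x/p_y.
Solve for the ratio: y/x = [4·p_x/p_y]^(0.75).
Substitute y = (y/x)·x into the budget: x* = M/(p_x + p_y·(y/x)).
Numerically y/x = 3.327448, so x* = 60/(13.04 + 10.5·3.327448) = 1.2506.

x* = 1.2506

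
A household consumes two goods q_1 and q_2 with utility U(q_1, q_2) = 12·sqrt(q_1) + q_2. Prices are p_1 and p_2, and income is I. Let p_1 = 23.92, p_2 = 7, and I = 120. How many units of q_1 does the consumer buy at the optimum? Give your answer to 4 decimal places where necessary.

MU_q_1 = 6/√q_1, MU_q_2 = 1. Tangency: 6/√q_1 = p_1/p_2.
Solve: √q_1 = 6·p_2/p_1, so q_1*(p_1,p_2) = (6·p_2/p_1)², and q_2* = (I − p_1·q_1*)/p_2.
Plugging in: q_1* = (6·7/23.92)² = 3.083.

q_1* = 3.083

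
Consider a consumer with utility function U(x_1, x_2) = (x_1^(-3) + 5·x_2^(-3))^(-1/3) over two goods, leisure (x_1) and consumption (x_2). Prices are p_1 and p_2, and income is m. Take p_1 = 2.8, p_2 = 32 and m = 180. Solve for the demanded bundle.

x_1* = 6.2445, x_2* = 5.0786

Numerically x_2/x_1 = 0.813288, so x_1* = 180/(2.8 + 32·0.813288) = 6.2445 and x_2* = 0.813288·6.2445 = 5.0786.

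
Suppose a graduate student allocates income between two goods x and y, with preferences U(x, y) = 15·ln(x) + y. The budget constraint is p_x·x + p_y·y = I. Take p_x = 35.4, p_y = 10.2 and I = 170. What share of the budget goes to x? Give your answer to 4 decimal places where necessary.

share on x = 0.9

Set MRS = p_x/p_y: (15/x)/1 = p_x/p_y.
So x*(p_x,p_y) = 15·p_y/p_x, independent of income; and y* = (I − 15·p_y)/p_y.
At the given prices: x* = 15·10.2/35.4 = 4.322, and y* = 1.6667.
Expenditure on x: 35.4·4.322 = 153; share = 0.9.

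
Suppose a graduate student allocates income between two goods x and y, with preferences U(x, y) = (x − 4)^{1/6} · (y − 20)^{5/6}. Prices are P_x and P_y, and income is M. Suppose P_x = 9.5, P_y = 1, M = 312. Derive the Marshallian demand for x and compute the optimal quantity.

MRS = (1/5)·(y−20)/(x−4). Tangency with P_x/P_y gives y−20 = 5·(P_x/P_y)·(x−4).
Substituting into the budget: x* = 4 + 1/6·(M − 4·P_x − 20·P_y)/P_x, and y* = 20 + 5/6·(…)/P_y.
Discretionary income = 312 − 4·9.5 − 20·1 = 254; x* = 4 + 1/6·254/9.5 = 8.4561.

x* = 8.4561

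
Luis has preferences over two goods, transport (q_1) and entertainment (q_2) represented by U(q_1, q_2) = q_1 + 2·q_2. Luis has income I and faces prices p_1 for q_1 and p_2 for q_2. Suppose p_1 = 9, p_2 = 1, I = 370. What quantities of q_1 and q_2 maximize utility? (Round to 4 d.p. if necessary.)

q_1* = 0, q_2* = 370

Perfect substitutes: compare marginal utility per dollar. 1/p_1 vs 2/p_2 → 0.1111 vs 2.
q_2 gives more utility per dollar, so spend all income on q_2: q_2* = I/p_2, q_1* = 0.
Numerically: q_1* = 0, q_2* = 370.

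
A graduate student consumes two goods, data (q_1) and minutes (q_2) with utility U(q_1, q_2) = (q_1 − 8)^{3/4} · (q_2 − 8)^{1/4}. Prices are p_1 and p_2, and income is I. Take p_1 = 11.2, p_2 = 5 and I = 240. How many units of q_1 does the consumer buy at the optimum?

q_1* = 15.3929

Let q_1' = q_1−8, q_2' = q_2−8. MRS = 3·q_2'/q_1' = p_1/p_2.
After buying the subsistence bundle (8, 8), a share 0.75 of the remaining income goes to q_1: q_1* = 8 + 0.75·(I − 8p_1 − 8p_2)/p_1.
Discretionary income = 240 − 8·11.2 − 8·5 = 110.4; q_1* = 8 + 0.75·110.4/11.2 = 15.3929.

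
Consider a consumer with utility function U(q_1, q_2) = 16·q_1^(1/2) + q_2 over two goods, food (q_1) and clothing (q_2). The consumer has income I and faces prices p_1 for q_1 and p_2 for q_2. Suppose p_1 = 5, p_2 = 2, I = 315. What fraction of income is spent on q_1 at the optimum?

share on q_1 = 0.1625

Set MRS = p_1/p_2: 8·q_1^(−1/2) = p_1/p_2.
Thus q_1* = (8·p_2/p_1)² — independent of I — with the rest of income spent on q_2.
Plugging in: q_1* = (8·2/5)² = 10.24, q_2* = 131.9.
Expenditure on q_1: 5·10.24 = 51.2; share = 0.1625.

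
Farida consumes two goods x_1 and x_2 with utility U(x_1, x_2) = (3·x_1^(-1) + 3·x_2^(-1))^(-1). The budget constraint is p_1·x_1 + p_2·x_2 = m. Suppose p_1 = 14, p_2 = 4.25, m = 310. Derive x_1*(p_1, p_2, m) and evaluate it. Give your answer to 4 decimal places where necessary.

x_1* = 14.2768

Substitute x_2 = (x_2/x_1)·x_1 into the budget: x_1* = m/(p_1 + p_2·(x_2/x_1)).
Numerically x_2/x_1 = 1.81497, so x_1* = 310/(14 + 4.25·1.81497) = 14.2768.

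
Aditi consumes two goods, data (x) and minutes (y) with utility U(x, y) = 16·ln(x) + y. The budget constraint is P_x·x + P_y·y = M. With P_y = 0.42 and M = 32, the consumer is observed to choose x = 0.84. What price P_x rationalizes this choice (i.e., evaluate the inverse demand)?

MU_x = 16/x, MU_y = 1. Tangency: 16/x = P_x/P_y.
So x*(P_x,P_y) = 16·P_y/P_x, independent of income; and y* = (M − 16·P_y)/P_y.
Set x* = 0.84 in the demand function and solve for P_x: P_x = 8.

P_x = 8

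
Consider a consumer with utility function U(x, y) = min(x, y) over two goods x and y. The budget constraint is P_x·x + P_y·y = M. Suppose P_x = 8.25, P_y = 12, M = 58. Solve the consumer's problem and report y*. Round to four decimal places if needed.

y* = 2.8642

With perfect complements, no substitution: consume in ratio x:y = 1:1.
Budget: P_x·x + P_y·x = M, so (P_x + P_y)·x = M.
Demand: x*(P_x,P_y,M) = M/(P_x + P_y), y* = M/(P_x + P_y).
Here 8.25 + 12 = 20.25, giving y* = 2.8642.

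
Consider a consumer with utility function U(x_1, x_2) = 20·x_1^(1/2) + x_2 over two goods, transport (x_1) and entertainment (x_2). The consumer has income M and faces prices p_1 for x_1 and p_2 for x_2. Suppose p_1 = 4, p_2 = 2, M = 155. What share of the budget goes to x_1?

Set MRS = p_1/p_2: 10·x_1^(−1/2) = p_1/p_2.
Thus x_1* = (10·p_2/p_1)² — independent of M — with the rest of income spent on x_2.
Plugging in: x_1* = (10·2/4)² = 25, x_2* = 27.5.
Expenditure on x_1: 4·25 = 100; share = 0.6452.

share on x_1 = 0.6452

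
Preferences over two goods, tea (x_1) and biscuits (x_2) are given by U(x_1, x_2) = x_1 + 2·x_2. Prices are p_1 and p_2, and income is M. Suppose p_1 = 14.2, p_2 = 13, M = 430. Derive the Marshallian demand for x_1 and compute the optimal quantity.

Linear utility — the consumer picks whichever good has higher MU/price: 1/14.2 = 0.0704 vs 2/13 = 0.1538.
x_2 gives more utility per dollar, so spend all income on x_2: x_2* = M/p_2, x_1* = 0.
Numerically: x_1* = 0, x_2* = 33.0769.

x_1* = 0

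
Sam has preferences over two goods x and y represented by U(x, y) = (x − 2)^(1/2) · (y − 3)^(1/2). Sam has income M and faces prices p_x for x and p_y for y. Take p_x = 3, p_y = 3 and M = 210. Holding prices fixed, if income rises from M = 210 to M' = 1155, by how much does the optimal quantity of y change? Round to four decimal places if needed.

Δy* = 157.5

This is Cobb-Douglas in (x−2, y−3): tangency gives 0.5·p_y·(y−3) = 0.5·p_x·(x−2).
Substituting into the budget: x* = 2 + 0.5·(M − 2·p_x − 3·p_y)/p_x, and y* = 3 + 0.5·(…)/p_y.
Discretionary income = 210 − 2·3 − 3·3 = 195; y* = 3 + 0.5·195/3 = 35.5.
At M' = 1155: y* = 193. Change: 193 − 35.5 = 157.5.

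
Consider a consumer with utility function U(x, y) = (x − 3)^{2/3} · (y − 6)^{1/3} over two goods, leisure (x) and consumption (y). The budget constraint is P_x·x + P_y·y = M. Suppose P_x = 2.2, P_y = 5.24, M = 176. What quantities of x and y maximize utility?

This is Cobb-Douglas in (x−3, y−6): tangency gives 2/3·P_y·(y−6) = 1/3·P_x·(x−3).
After buying the subsistence bundle (3, 6), a share 2/3 of the remaining income goes to x: x* = 3 + 2/3·(M − 3P_x − 6P_y)/P_x.
Discretionary income = 176 − 3·2.2 − 6·5.24 = 137.96; x* = 3 + 2/3·137.96/2.2 = 44.8061; y* = 6 + 1/3·137.96/5.24 = 14.7761.

x* = 44.8061, y* = 14.7761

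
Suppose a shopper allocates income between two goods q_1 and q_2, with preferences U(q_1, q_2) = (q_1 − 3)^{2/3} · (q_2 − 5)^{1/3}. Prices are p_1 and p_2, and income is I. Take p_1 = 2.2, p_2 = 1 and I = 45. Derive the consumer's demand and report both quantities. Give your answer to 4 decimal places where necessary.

Let q_1' = q_1−3, q_2' = q_2−5. MRS = 2·q_2'/q_1' = p_1/p_2.
Substituting into the budget: q_1* = 3 + 2/3·(I − 3·p_1 − 5·p_2)/p_1, and q_2* = 5 + 1/3·(…)/p_2.
Discretionary income = 45 − 3·2.2 − 5·1 = 33.4; q_1* = 3 + 2/3·33.4/2.2 = 13.1212; q_2* = 5 + 1/3·33.4/1 = 16.1333.

q_1* = 13.1212, q_2* = 16.1333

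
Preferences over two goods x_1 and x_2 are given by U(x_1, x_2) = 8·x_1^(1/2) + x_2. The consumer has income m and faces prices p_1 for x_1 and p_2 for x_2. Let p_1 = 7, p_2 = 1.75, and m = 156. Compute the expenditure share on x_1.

share on x_1 = 0.0449

Solve: √x_1 = 4·p_2/p_1, so x_1*(p_1,p_2) = (4·p_2/p_1)², and x_2* = (m − p_1·x_1*)/p_2.
Plugging in: x_1* = (4·1.75/7)² = 1, x_2* = 85.1429.
Expenditure on x_1: 7·1 = 7; share = 0.0449.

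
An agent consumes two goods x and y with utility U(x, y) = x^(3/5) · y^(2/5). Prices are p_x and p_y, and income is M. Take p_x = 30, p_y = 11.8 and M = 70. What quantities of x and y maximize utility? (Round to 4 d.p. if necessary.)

x* = 1.4, y* = 2.3729

Tangency: MRS = (3/2)·y/x = p_x/p_y.
Rearranging, p_y·y = (2/3)·p_x·x. Substituting into the budget gives p_x·x·(1 + (2/3)) = M.
Demand: x*(p_x,p_y,M) = 0.6·M/p_x and y* = 0.4·M/p_y.
At p_x=30, p_y=11.8, M=70: x* = 0.6·70/30 = 1.4, y* = 2.3729.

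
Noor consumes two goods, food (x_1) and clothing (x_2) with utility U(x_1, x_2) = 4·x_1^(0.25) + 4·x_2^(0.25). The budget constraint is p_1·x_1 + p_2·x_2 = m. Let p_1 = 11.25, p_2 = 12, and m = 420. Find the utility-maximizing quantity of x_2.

MU_x_1 ∝ 4·x_1^(-0.75), MU_x_2 ∝ 4·x_2^(-0.75), so MRS = (x_2/x_1)^(0.75) = p_1/p_2.
Solve for the ratio: x_2/x_1 = [p_1/p_2]^(4/3).
With the ratio pinned down, the budget gives x_1* = m/(p_1 + p_2·(x_2/x_1)) and x_2* = (x_2/x_1)·x_1*.
Numerically x_2/x_1 = 0.917547, so x_1* = 420/(11.25 + 12·0.917547) = 18.8674 and x_2* = 0.917547·18.8674 = 17.3118.

x_2* = 17.3118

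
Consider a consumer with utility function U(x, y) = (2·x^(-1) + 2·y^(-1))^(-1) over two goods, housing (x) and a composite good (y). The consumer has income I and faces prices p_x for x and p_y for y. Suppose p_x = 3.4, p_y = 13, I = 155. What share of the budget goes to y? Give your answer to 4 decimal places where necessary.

share on y = 0.6616

MRS = MU_x/MU_y = (y/x)^(2). Set equal to p_x/p_y.
Hence y/x = (p_x/p_y)^(1/(2)), i.e. raised to the 0.5 power.
Substitute y = (y/x)·x into the budget: x* = I/(p_x + p_y·(y/x)).
Numerically y/x = 0.511408, so x* = 155/(3.4 + 13·0.511408) = 15.4255 and y* = 0.511408·15.4255 = 7.8887.
Expenditure on y: 13·7.8887 = 102.5534; share = 0.6616.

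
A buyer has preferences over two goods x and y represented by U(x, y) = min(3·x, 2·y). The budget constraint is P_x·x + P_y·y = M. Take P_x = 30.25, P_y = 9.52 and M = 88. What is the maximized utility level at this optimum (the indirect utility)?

Demand: x*(P_x,P_y,M) = 2·M/(2·P_x + 3·P_y), y* = 3·M/(2·P_x + 3·P_y).
Here 2·30.25 + 3·9.52 = 89.06, giving x* = 1.9762 and y* = 2.9643.
Utility at the optimum: U(1.9762, 2.9643) = 5.9286.

V = 5.9286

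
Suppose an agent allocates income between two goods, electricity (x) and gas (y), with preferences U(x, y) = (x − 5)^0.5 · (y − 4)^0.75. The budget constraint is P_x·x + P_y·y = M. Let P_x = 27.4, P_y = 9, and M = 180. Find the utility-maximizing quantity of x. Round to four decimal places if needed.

This is Cobb-Douglas in (x−5, y−4): tangency gives 0.5·P_y·(y−4) = 0.75·P_x·(x−5).
After buying the subsistence bundle (5, 4), a share 0.4 of the remaining income goes to x: x* = 5 + 0.4·(M − 5P_x − 4P_y)/P_x.
Discretionary income = 180 − 5·27.4 − 4·9 = 7; x* = 5 + 0.4·7/27.4 = 5.1022.

x* = 5.1022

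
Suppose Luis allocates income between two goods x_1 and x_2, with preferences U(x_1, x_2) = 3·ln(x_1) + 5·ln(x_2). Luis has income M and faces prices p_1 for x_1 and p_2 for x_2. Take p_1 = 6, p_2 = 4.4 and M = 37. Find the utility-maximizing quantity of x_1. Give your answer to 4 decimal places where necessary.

x_1* = 2.3125

The MRS is (3/5)·x_2/x_1. Set MRS = p_1/p_2.
Rearranging, p_2·x_2 = (5/3)·p_1·x_1. Substituting into the budget gives p_1·x_1·(1 + (5/3)) = M.
Demand: x_1*(p_1,p_2,M) = 0.375·M/p_1 and x_2* = 0.625·M/p_2.
At p_1=6, p_2=4.4, M=37: x_1* = 0.375·37/6 = 2.3125.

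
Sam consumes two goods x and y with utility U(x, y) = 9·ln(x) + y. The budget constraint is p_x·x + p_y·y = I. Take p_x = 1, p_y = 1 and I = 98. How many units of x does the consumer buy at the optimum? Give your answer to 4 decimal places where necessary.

x* = 9

Set MRS = p_x/p_y: (9/x)/1 = p_x/p_y.
So x*(p_x,p_y) = 9·p_y/p_x, independent of income; and y* = (I − 9·p_y)/p_y.
At the given prices: x* = 9·1/1 = 9.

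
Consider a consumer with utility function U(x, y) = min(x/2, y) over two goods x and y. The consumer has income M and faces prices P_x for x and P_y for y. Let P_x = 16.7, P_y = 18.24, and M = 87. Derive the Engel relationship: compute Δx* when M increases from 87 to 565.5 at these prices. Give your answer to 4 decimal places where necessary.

Leontief preferences: the optimum is at the kink where x/2 = y/1, i.e. y = (1/2)·x.
Budget: P_x·x + P_y·(1/2)·x = M, so (2·P_x + P_y)·x = 2·M.
Demand: x*(P_x,P_y,M) = 2·M/(2·P_x + P_y), y* = M/(2·P_x + P_y).
Here 2·16.7 + 18.24 = 51.64, giving x* = 3.3695.
At M' = 565.5: x* = 21.9016. Change: 21.9016 − 3.3695 = 18.5321.

Δx* = 18.5321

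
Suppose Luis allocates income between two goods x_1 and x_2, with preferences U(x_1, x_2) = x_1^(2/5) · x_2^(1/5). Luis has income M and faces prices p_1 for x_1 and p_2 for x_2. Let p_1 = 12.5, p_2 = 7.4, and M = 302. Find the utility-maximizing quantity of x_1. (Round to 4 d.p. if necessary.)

Tangency: MRS = 2·x_2/x_1 = p_1/p_2.
Rearranging, p_2·x_2 = (1/2)·p_1·x_1. Substituting into the budget gives p_1·x_1·(1 + (1/2)) = M.
Demand: x_1*(p_1,p_2,M) = 2/3·M/p_1 and x_2* = 1/3·M/p_2.
At p_1=12.5, p_2=7.4, M=302: x_1* = 2/3·302/12.5 = 16.1067.

x_1* = 16.1067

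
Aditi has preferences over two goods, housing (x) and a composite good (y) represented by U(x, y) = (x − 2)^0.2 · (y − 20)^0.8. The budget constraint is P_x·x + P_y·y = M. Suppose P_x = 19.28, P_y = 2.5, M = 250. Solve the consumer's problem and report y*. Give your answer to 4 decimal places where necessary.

This is Cobb-Douglas in (x−2, y−20): tangency gives 0.2·P_y·(y−20) = 0.8·P_x·(x−2).
Substituting into the budget: x* = 2 + 0.2·(M − 2·P_x − 20·P_y)/P_x, and y* = 20 + 0.8·(…)/P_y.
Discretionary income = 250 − 2·19.28 − 20·2.5 = 161.44; y* = 20 + 0.8·161.44/2.5 = 71.6608.

y* = 71.6608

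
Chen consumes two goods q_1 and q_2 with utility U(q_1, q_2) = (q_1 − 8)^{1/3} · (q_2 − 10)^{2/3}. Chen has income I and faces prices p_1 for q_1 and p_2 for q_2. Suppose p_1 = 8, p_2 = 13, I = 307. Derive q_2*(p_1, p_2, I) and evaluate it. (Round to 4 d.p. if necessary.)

q_2* = 15.7949

Let q_1' = q_1−8, q_2' = q_2−10. MRS = (1/2)·q_2'/q_1' = p_1/p_2.
Substituting into the budget: q_1* = 8 + 1/3·(I − 8·p_1 − 10·p_2)/p_1, and q_2* = 10 + 2/3·(…)/p_2.
Discretionary income = 307 − 8·8 − 10·13 = 113; q_2* = 10 + 2/3·113/13 = 15.7949.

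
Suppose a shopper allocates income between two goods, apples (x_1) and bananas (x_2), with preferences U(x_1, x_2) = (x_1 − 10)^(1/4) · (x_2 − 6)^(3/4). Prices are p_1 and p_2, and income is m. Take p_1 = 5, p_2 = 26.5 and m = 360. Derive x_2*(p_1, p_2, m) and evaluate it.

Substituting into the budget: x_1* = 10 + 0.25·(m − 10·p_1 − 6·p_2)/p_1, and x_2* = 6 + 0.75·(…)/p_2.
Discretionary income = 360 − 10·5 − 6·26.5 = 151; x_2* = 6 + 0.75·151/26.5 = 10.2736.

x_2* = 10.2736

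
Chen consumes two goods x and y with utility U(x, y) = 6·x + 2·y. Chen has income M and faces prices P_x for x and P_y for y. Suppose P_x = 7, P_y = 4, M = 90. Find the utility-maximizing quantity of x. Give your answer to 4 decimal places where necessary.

Linear utility — the consumer picks whichever good has higher MU/price: 6/7 = 0.8571 vs 2/4 = 0.5.
x gives more utility per dollar, so spend all income on x: x* = M/P_x, y* = 0.
Numerically: x* = 12.8571, y* = 0.

x* = 12.8571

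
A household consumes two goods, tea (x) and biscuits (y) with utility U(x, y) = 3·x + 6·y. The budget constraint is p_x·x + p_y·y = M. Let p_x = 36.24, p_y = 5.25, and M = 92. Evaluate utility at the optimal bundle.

V = 105.1429

Perfect substitutes: compare marginal utility per dollar. 3/p_x vs 6/p_y → 0.0828 vs 1.1429.
y gives more utility per dollar, so spend all income on y: y* = M/p_y, x* = 0.
Numerically: x* = 0, y* = 17.5238.
Utility at the optimum: U(0, 17.5238) = 105.1429.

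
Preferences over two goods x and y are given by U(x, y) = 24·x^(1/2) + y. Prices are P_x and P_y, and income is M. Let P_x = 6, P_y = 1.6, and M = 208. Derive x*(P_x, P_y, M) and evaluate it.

x* = 10.24

MU_x = 12/√x, MU_y = 1. Tangency: 12/√x = P_x/P_y.
Solve: √x = 12·P_y/P_x, so x*(P_x,P_y) = (12·P_y/P_x)², and y* = (M − P_x·x*)/P_y.
Plugging in: x* = (12·1.6/6)² = 10.24.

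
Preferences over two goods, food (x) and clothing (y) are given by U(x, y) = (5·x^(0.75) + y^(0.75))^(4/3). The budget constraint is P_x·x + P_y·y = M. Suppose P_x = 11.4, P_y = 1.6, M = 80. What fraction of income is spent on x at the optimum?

From the CES first-order condition, 5·(y/x)^(0.25) = P_x/P_y.
Hence y/x = ((1/5)·P_x/P_y)^(1/(0.25)), i.e. raised to the 4 power.
Substitute y = (y/x)·x into the budget: x* = M/(P_x + P_y·(y/x)).
Numerically y/x = 4.123438, so x* = 80/(11.4 + 1.6·4.123438) = 4.4451 and y* = 4.123438·4.4451 = 18.3289.
Expenditure on x: 11.4·4.4451 = 50.6737; share = 0.6334.

share on x = 0.6334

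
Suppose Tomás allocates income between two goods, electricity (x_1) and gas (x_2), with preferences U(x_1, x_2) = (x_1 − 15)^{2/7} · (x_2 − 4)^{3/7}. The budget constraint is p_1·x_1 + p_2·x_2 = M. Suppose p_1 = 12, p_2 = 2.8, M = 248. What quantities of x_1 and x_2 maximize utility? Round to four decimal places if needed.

x_1* = 16.8933, x_2* = 16.1714

MRS = (2/3)·(x_2−4)/(x_1−15). Tangency with p_1/p_2 gives x_2−4 = (3/2)·(p_1/p_2)·(x_1−15).
Substituting into the budget: x_1* = 15 + 0.4·(M − 15·p_1 − 4·p_2)/p_1, and x_2* = 4 + 0.6·(…)/p_2.
Discretionary income = 248 − 15·12 − 4·2.8 = 56.8; x_1* = 15 + 0.4·56.8/12 = 16.8933; x_2* = 4 + 0.6·56.8/2.8 = 16.1714.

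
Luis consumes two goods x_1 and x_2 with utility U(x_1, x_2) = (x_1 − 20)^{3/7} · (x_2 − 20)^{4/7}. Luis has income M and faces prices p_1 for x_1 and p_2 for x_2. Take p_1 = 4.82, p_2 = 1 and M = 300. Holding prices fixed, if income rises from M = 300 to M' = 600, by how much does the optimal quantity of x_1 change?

Discretionary income = 300 − 20·4.82 − 20·1 = 183.6; x_1* = 20 + 3/7·183.6/4.82 = 36.3248.
At M' = 600: x_1* = 62.9994. Change: 62.9994 − 36.3248 = 26.6746.

Δx_1* = 26.6746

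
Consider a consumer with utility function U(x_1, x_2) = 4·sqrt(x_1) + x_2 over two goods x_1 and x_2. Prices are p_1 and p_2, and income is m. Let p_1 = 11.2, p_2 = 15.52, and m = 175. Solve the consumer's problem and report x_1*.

MU_x_1 = 2/√x_1, MU_x_2 = 1. Tangency: 2/√x_1 = p_1/p_2.
Thus x_1* = (2·p_2/p_1)² — independent of m — with the rest of income spent on x_2.
Plugging in: x_1* = (2·15.52/11.2)² = 7.6808.

x_1* = 7.6808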